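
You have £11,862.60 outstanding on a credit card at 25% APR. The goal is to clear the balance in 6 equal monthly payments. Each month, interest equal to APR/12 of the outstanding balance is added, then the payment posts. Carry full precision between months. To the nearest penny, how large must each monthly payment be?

£2,123.74

Monthly rate r = 25%/12 = 2.08333% = 0.0208333.
Level-payment amortization: P = B₀·r / (1 − (1+r)^(−n)) = 11862.60·0.0208333 / (1 − 1.02083^(−6)).
Denominator 1 − (1+r)^(−6) = 0.116368999.
P = 247.137 / 0.116368999 ≈ 2123.74.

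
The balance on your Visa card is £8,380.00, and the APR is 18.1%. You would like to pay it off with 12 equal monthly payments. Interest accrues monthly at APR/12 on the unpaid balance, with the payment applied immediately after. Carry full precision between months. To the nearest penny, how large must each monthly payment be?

£768.68

Monthly rate r = 18.1%/12 = 1.50833% = 0.0150833.
Level-payment amortization: P = B₀·r / (1 − (1+r)^(−n)) = 8380.00·0.0150833 / (1 − 1.01508^(−12)).
Denominator 1 − (1+r)^(−12) = 0.164436166.
P = 126.398 / 0.164436166 ≈ 768.68.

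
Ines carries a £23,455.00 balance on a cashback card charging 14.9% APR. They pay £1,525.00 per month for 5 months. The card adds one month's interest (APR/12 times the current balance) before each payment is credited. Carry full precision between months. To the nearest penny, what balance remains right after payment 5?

£17,131.06

Monthly rate r = 14.9%/12 = 1.24167% = 0.0124167.
Each month: B ← B·(1+r) − £1,525.00.
Month 1: interest £291.23; balance after payment £22,221.23.
Month 2: interest £275.91; balance after payment £20,972.15.
Month 3: interest £260.40; balance after payment £19,707.55.
Month 4: interest £244.70; balance after payment £18,427.25.
Month 5: interest £228.81; balance after payment £17,131.06.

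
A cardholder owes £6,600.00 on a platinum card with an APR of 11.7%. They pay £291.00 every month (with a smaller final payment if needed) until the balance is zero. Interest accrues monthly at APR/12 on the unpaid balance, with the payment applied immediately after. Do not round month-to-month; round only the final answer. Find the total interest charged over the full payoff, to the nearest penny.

Monthly rate r = 11.7%/12 = 0.975% = 0.00975.
Payoff takes n = ⌈−ln(1 − rB₀/P)/ln(1+r)⌉ = ⌈25.757⌉ = 26 payments; the last is £220.60.
Total paid = 25·£291.00 + £220.60 = £7,495.60.
Total interest = total paid − principal = £7,495.60 − £6,600.00 = £895.60.

£895.60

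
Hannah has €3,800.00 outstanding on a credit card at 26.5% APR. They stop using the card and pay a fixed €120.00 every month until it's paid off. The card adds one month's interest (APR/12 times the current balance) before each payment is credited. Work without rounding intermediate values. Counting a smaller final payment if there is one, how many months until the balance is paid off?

Monthly rate r = 26.5%/12 = 2.20833% = 0.0220833.
Recurrence: B ← B·(1+r) − €120.00.
Month 1: interest €83.92; balance after payment €3,763.92.
Month 2: interest €83.12; balance after payment €3,727.04.
Closed form: n = −ln(1 − rB₀/P)/ln(1+r) = −ln(0.30069)/ln(1.02208) ≈ 55.013, so the balance reaches zero during payment 56.

56 months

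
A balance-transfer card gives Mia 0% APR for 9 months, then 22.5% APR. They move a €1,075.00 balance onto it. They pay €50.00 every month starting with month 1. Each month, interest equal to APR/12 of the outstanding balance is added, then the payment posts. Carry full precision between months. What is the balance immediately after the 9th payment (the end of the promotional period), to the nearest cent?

€625.00

Promo months 1–9 at r₀ = 0%/12 = 0; months 10+ at r₁ = 22.5%/12 = 0.01875.
After month 9 (no interest yet): B = €1,075.00 − 9·€50.00 = €625.00.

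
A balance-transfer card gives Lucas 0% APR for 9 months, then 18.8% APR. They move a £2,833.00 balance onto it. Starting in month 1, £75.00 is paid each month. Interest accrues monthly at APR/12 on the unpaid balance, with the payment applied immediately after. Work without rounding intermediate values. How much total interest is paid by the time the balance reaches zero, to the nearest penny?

Promo months 1–9 at r₀ = 0%/12 = 0; months 10+ at r₁ = 18.8%/12 = 0.0156667.
After month 9 (no interest yet): B = £2,833.00 − 9·£75.00 = £2,158.00.
Then at r₁ with £75.00/mo: n₂ = −ln(1 − r₁·B/P)/ln(1+r₁) ≈ 38.55 → 39 more payments.
Total paid = 47·£75.00 + £41.36 = £3,566.36; interest = £3,566.36 − £2,833.00 = £733.36.

£733.36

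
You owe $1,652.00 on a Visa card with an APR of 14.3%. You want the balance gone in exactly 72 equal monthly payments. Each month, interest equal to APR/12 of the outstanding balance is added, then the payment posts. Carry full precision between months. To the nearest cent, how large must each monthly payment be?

Monthly rate r = 14.3%/12 = 1.19167% = 0.0119167.
Level-payment amortization: P = B₀·r / (1 − (1+r)^(−n)) = 1652.00·0.0119167 / (1 − 1.01192^(−72)).
Denominator 1 − (1+r)^(−72) = 0.57383471.
P = 19.6863 / 0.57383471 ≈ 34.31.

$34.31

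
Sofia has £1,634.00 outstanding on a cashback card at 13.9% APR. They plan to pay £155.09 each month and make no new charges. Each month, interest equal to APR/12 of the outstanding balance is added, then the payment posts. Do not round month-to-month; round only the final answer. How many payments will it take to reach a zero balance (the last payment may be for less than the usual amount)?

Monthly rate r = 13.9%/12 = 1.15833% = 0.0115833.
Recurrence: B ← B·(1+r) − £155.09.
Month 1: interest £18.93; balance after payment £1,497.84.
Month 2: interest £17.35; balance after payment £1,360.10.
Closed form: n = −ln(1 − rB₀/P)/ln(1+r) = −ln(0.87796)/ln(1.01158) ≈ 11.301, so the balance reaches zero during payment 12.

12 months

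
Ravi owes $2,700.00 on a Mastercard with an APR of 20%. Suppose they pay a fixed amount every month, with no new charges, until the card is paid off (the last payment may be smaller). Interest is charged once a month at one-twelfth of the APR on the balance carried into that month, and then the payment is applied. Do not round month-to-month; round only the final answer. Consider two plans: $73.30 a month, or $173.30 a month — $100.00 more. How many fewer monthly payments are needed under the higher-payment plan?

Monthly rate r = 20%/12 = 1.66667% = 0.0166667.
At $73.30/mo: n = ⌈−ln(1 − rB₀/P)/ln(1+r)⌉ = 58 payments (last $42.40); total interest = total paid − $2,700.00 = $1,520.50.
At $173.30/mo: 19 payments (last $32.99); total interest $452.39.
Payments saved = 58 − 19 = 39.

39 fewer payments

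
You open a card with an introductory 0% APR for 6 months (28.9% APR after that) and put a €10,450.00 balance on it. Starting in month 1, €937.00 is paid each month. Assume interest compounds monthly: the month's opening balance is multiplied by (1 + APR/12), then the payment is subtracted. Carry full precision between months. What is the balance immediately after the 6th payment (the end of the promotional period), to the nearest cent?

€4,828.00

Promo months 1–6 at r₀ = 0%/12 = 0; months 7+ at r₁ = 28.9%/12 = 0.0240833.
After month 6 (no interest yet): B = €10,450.00 − 6·€937.00 = €4,828.00.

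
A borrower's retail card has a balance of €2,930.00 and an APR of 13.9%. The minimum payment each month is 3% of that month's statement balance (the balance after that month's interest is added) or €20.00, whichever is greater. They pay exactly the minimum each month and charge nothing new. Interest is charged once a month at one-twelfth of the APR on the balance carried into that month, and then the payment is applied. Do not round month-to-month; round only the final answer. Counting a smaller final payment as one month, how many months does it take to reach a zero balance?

Monthly rate r = 13.9%/12 = 1.15833% = 0.0115833.
While 3% of the post-interest balance exceeds €20.00, each month B ← (B·(1+r))·(1 − 0.03), i.e. B shrinks by the factor (1+r)·0.97 = 0.98124.
This holds for months 1–79. Entering month 80 the balance is €656.09; 3% of the post-interest balance is now below €20.00, so the flat €20.00 minimum applies from here.
From month 80 a fixed €20.00 at rate r clears €656.09 in 42 more payments. Total: 79 + 42 = 121 months.

121 months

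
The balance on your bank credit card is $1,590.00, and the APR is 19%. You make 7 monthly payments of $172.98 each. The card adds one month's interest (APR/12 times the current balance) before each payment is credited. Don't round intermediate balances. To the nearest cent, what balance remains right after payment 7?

$504.90

Monthly rate r = 19%/12 = 1.58333% = 0.0158333.
Each month: B ← B·(1+r) − $172.98.
Month 1: interest $25.18; balance after payment $1,442.19.
Month 2: interest $22.83; balance after payment $1,292.05.
Month 3: interest $20.46; balance after payment $1,139.53.
Month 4: interest $18.04; balance after payment $984.59.
Month 5: interest $15.59; balance after payment $827.20.
Month 6: interest $13.10; balance after payment $667.32.
Month 7: interest $10.57; balance after payment $504.90.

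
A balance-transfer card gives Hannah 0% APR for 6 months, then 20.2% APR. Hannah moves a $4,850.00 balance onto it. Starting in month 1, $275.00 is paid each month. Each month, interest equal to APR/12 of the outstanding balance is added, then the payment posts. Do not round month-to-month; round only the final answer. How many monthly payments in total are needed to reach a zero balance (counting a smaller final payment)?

Promo months 1–6 at r₀ = 0%/12 = 0; months 7+ at r₁ = 20.2%/12 = 0.0168333.
After month 6 (no interest yet): B = $4,850.00 − 6·$275.00 = $3,200.00.
Then at r₁ with $275.00/mo: n₂ = −ln(1 − r₁·B/P)/ln(1+r₁) ≈ 13.06 → 14 more payments.

20 payments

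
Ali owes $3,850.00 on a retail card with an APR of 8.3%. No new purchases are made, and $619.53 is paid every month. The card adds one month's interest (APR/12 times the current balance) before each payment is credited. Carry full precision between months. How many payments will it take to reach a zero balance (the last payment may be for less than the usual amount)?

7 payments

Monthly rate r = 8.3%/12 = 0.691667% = 0.00691667.
Recurrence: B ← B·(1+r) − $619.53.
Month 1: interest $26.63; balance after payment $3,257.10.
Month 2: interest $22.53; balance after payment $2,660.10.
Closed form: n = −ln(1 − rB₀/P)/ln(1+r) = −ln(0.95702)/ln(1.00692) ≈ 6.374, so the balance reaches zero during payment 7.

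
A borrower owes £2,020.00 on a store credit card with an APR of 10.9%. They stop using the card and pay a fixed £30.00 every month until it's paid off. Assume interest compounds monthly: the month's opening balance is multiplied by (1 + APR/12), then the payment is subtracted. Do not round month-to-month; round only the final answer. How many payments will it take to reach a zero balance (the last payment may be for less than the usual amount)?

Monthly rate r = 10.9%/12 = 0.908333% = 0.00908333.
Recurrence: B ← B·(1+r) − £30.00.
Month 1: interest £18.35; balance after payment £2,008.35.
Month 2: interest £18.24; balance after payment £1,996.59.
Closed form: n = −ln(1 − rB₀/P)/ln(1+r) = −ln(0.38839)/ln(1.00908) ≈ 104.591, so the balance reaches zero during payment 105.

105 months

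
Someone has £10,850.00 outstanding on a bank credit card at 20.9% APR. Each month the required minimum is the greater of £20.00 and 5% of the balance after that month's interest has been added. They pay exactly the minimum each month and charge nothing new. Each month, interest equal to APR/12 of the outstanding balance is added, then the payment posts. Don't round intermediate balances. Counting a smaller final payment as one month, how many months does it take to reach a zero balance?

122 months

Monthly rate r = 20.9%/12 = 1.74167% = 0.0174167.
While 5% of the post-interest balance exceeds £20.00, each month B ← (B·(1+r))·(1 − 0.05), i.e. B shrinks by the factor (1+r)·0.95 = 0.96655.
This holds for months 1–98. Entering month 99 the balance is £386.57; 5% of the post-interest balance is now below £20.00, so the flat £20.00 minimum applies from here.
From month 99 a fixed £20.00 at rate r clears £386.57 in 24 more payments. Total: 98 + 24 = 122 months.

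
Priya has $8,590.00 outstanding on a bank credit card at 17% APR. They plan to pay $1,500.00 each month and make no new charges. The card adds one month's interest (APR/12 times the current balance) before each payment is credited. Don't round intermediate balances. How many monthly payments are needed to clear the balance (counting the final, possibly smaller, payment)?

Monthly rate r = 17%/12 = 1.41667% = 0.0141667.
Recurrence: B ← B·(1+r) − $1,500.00.
Month 1: interest $121.69; balance after payment $7,211.69.
Month 2: interest $102.17; balance after payment $5,813.86.
Closed form: n = −ln(1 − rB₀/P)/ln(1+r) = −ln(0.91887)/ln(1.01417) ≈ 6.015, so the balance reaches zero during payment 7.

7 payments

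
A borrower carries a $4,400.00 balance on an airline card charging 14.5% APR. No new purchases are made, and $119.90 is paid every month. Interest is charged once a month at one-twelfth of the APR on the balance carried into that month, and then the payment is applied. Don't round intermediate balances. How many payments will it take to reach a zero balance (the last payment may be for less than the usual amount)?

49 months

Monthly rate r = 14.5%/12 = 1.20833% = 0.0120833.
Recurrence: B ← B·(1+r) − $119.90.
Month 1: interest $53.17; balance after payment $4,333.27.
Month 2: interest $52.36; balance after payment $4,265.73.
Closed form: n = −ln(1 − rB₀/P)/ln(1+r) = −ln(0.55657)/ln(1.01208) ≈ 48.785, so the balance reaches zero during payment 49.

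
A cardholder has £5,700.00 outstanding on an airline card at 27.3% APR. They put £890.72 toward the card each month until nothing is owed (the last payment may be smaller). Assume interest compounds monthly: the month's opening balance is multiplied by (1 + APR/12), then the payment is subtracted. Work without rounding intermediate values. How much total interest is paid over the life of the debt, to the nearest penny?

£530.03

Monthly rate r = 27.3%/12 = 2.275% = 0.02275.
Payoff takes n = ⌈−ln(1 − rB₀/P)/ln(1+r)⌉ = ⌈6.994⌉ = 7 payments; the last is £885.71.
Total paid = 6·£890.72 + £885.71 = £6,230.03.
Total interest = total paid − principal = £6,230.03 − £5,700.00 = £530.03.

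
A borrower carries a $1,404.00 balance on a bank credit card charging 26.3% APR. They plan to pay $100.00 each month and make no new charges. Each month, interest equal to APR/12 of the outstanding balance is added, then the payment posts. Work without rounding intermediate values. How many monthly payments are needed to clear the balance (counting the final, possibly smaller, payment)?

Monthly rate r = 26.3%/12 = 2.19167% = 0.0219167.
Recurrence: B ← B·(1+r) − $100.00.
Month 1: interest $30.77; balance after payment $1,334.77.
Month 2: interest $29.25; balance after payment $1,264.02.
Closed form: n = −ln(1 − rB₀/P)/ln(1+r) = −ln(0.69229)/ln(1.02192) ≈ 16.963, so the balance reaches zero during payment 17.

17 months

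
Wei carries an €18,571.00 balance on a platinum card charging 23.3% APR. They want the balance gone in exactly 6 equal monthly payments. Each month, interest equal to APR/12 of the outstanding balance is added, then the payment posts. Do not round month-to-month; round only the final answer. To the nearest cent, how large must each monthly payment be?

€3,308.88

Monthly rate r = 23.3%/12 = 1.94167% = 0.0194167.
Level-payment amortization: P = B₀·r / (1 − (1+r)^(−n)) = 18571.00·0.0194167 / (1 − 1.01942^(−6)).
Denominator 1 − (1+r)^(−6) = 0.108975549.
P = 360.587 / 0.108975549 ≈ 3308.88.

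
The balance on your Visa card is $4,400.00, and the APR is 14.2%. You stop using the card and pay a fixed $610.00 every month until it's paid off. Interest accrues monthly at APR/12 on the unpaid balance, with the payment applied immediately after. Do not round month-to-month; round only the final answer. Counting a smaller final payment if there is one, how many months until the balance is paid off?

8 payments

Monthly rate r = 14.2%/12 = 1.18333% = 0.0118333.
Recurrence: B ← B·(1+r) − $610.00.
Month 1: interest $52.07; balance after payment $3,842.07.
Month 2: interest $45.46; balance after payment $3,277.53.
Closed form: n = −ln(1 − rB₀/P)/ln(1+r) = −ln(0.91464)/ln(1.01183) ≈ 7.584, so the balance reaches zero during payment 8.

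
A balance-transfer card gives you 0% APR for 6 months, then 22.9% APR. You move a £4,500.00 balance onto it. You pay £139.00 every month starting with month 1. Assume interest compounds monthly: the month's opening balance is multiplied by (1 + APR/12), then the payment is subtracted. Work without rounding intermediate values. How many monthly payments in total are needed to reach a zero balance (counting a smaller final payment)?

Promo months 1–6 at r₀ = 0%/12 = 0; months 7+ at r₁ = 22.9%/12 = 0.0190833.
After month 6 (no interest yet): B = £4,500.00 − 6·£139.00 = £3,666.00.
Then at r₁ with £139.00/mo: n₂ = −ln(1 − r₁·B/P)/ln(1+r₁) ≈ 37.02 → 38 more payments.

44 payments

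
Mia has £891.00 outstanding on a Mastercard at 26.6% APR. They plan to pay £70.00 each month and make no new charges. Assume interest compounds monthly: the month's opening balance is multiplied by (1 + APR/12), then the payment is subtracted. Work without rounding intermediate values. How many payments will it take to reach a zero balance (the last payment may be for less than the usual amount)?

16 months

Monthly rate r = 26.6%/12 = 2.21667% = 0.0221667.
Recurrence: B ← B·(1+r) − £70.00.
Month 1: interest £19.75; balance after payment £840.75.
Month 2: interest £18.64; balance after payment £789.39.
Closed form: n = −ln(1 − rB₀/P)/ln(1+r) = −ln(0.71785)/ln(1.02217) ≈ 15.120, so the balance reaches zero during payment 16.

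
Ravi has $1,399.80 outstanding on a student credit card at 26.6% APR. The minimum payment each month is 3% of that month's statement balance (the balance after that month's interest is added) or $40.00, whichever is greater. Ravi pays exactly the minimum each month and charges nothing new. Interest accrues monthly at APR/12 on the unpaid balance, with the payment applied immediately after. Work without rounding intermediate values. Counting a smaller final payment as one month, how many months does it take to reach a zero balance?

Monthly rate r = 26.6%/12 = 2.21667% = 0.0221667.
While 3% of the post-interest balance exceeds $40.00, each month B ← (B·(1+r))·(1 − 0.03), i.e. B shrinks by the factor (1+r)·0.97 = 0.9915.
This holds for months 1–9. Entering month 10 the balance is $1,296.30; 3% of the post-interest balance is now below $40.00, so the flat $40.00 minimum applies from here.
From month 10 a fixed $40.00 at rate r clears $1,296.30 in 58 more payments. Total: 9 + 58 = 67 months.

67 months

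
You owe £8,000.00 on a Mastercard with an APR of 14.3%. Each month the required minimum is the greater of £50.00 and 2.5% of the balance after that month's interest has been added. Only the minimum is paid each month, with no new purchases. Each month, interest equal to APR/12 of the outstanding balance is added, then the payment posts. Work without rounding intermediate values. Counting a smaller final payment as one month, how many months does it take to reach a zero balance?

Monthly rate r = 14.3%/12 = 1.19167% = 0.0119167.
While 2.5% of the post-interest balance exceeds £50.00, each month B ← (B·(1+r))·(1 − 0.025), i.e. B shrinks by the factor (1+r)·0.975 = 0.98662.
This holds for months 1–104. Entering month 105 the balance is £1,970.72; 2.5% of the post-interest balance is now below £50.00, so the flat £50.00 minimum applies from here.
From month 105 a fixed £50.00 at rate r clears £1,970.72 in 54 more payments. Total: 104 + 54 = 158 months.

158 months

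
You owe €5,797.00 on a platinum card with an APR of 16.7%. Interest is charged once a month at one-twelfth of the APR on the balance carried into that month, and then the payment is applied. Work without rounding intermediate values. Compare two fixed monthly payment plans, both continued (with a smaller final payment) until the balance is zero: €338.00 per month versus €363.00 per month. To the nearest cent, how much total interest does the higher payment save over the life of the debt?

Monthly rate r = 16.7%/12 = 1.39167% = 0.0139167.
At €338.00/mo: n = ⌈−ln(1 − rB₀/P)/ln(1+r)⌉ = 20 payments (last €247.76); total interest = total paid − €5,797.00 = €872.76.
At €363.00/mo: 19 payments (last €67.90); total interest €804.90.
Interest saved = €872.76 − €804.90 = €67.86.

€67.86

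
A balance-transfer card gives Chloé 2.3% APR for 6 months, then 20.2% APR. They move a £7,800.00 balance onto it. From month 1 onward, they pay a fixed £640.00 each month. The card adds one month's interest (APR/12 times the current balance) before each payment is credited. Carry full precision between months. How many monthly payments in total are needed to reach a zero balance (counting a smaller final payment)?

13 months

Promo months 1–6 at r₀ = 2.3%/12 = 0.00191667; months 7+ at r₁ = 20.2%/12 = 0.0168333.
After month 6: iterate B ← B·(1+r₀) − £640.00 for 6 months → £4,031.68.
Then at r₁ with £640.00/mo: n₂ = −ln(1 − r₁·B/P)/ln(1+r₁) ≈ 6.72 → 7 more payments.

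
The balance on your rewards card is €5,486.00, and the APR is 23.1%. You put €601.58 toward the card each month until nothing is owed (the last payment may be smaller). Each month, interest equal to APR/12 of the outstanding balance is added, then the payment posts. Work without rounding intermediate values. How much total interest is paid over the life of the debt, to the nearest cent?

€605.02

Monthly rate r = 23.1%/12 = 1.925% = 0.01925.
Payoff takes n = ⌈−ln(1 − rB₀/P)/ln(1+r)⌉ = ⌈10.124⌉ = 11 payments; the last is €75.22.
Total paid = 10·€601.58 + €75.22 = €6,091.02.
Total interest = total paid − principal = €6,091.02 − €5,486.00 = €605.02.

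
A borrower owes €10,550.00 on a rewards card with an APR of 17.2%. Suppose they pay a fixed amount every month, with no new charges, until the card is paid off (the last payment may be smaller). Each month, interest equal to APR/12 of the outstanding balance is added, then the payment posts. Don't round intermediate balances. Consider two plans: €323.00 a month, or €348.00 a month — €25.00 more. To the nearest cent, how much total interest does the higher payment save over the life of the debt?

Monthly rate r = 17.2%/12 = 1.43333% = 0.0143333.
At €323.00/mo: n = ⌈−ln(1 − rB₀/P)/ln(1+r)⌉ = 45 payments (last €119.21); total interest = total paid − €10,550.00 = €3,781.21.
At €348.00/mo: 41 payments (last €20.58); total interest €3,390.58.
Interest saved = €3,781.21 − €3,390.58 = €390.63.

€390.63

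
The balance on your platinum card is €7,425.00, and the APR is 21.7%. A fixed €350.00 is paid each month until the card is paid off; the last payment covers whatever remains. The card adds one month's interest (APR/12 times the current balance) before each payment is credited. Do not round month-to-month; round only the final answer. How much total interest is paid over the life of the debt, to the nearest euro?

€2,025

Monthly rate r = 21.7%/12 = 1.80833% = 0.0180833.
Payoff takes n = ⌈−ln(1 − rB₀/P)/ln(1+r)⌉ = ⌈27.001⌉ = 28 payments; the last is €0.23.
Total paid = 27·€350.00 + €0.23 = €9,450.23.
Total interest = total paid − principal = €9,450.23 − €7,425.00 = €2,025.23.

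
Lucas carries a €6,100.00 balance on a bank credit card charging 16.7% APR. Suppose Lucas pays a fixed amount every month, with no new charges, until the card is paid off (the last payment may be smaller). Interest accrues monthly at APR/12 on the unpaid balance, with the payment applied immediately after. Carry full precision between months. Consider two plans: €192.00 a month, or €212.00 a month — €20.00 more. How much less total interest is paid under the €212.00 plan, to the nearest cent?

€261.69

Monthly rate r = 16.7%/12 = 1.39167% = 0.0139167.
At €192.00/mo: n = ⌈−ln(1 − rB₀/P)/ln(1+r)⌉ = 43 payments (last €44.47); total interest = total paid − €6,100.00 = €2,008.47.
At €212.00/mo: 38 payments (last €2.78); total interest €1,746.78.
Interest saved = €2,008.47 − €1,746.78 = €261.69.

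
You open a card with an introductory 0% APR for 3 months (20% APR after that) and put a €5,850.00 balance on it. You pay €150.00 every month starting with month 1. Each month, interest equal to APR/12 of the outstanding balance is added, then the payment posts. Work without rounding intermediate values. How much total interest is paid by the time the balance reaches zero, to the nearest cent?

€2,915.45

Promo months 1–3 at r₀ = 0%/12 = 0; months 4+ at r₁ = 20%/12 = 0.0166667.
After month 3 (no interest yet): B = €5,850.00 − 3·€150.00 = €5,400.00.
Then at r₁ with €150.00/mo: n₂ = −ln(1 − r₁·B/P)/ln(1+r₁) ≈ 55.43 → 56 more payments.
Total paid = 58·€150.00 + €65.45 = €8,765.45; interest = €8,765.45 − €5,850.00 = €2,915.45.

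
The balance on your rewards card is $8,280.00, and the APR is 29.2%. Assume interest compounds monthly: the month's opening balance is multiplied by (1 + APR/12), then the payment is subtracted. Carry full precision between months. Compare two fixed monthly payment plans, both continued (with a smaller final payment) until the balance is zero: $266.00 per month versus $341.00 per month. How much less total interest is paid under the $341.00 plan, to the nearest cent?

Monthly rate r = 29.2%/12 = 2.43333% = 0.0243333.
At $266.00/mo: n = ⌈−ln(1 − rB₀/P)/ln(1+r)⌉ = 59 payments (last $244.59); total interest = total paid − $8,280.00 = $7,392.59.
At $341.00/mo: 38 payments (last $59.03); total interest $4,396.03.
Interest saved = $7,392.59 − $4,396.03 = $2,996.56.

$2,996.56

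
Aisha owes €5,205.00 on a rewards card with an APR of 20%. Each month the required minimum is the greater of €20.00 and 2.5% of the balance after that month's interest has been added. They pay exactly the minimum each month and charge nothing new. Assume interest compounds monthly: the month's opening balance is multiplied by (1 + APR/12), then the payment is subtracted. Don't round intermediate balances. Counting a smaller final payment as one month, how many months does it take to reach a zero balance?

Monthly rate r = 20%/12 = 1.66667% = 0.0166667.
While 2.5% of the post-interest balance exceeds €20.00, each month B ← (B·(1+r))·(1 − 0.025), i.e. B shrinks by the factor (1+r)·0.975 = 0.99125.
This holds for months 1–215. Entering month 216 the balance is €786.70; 2.5% of the post-interest balance is now below €20.00, so the flat €20.00 minimum applies from here.
From month 216 a fixed €20.00 at rate r clears €786.70 in 65 more payments. Total: 215 + 65 = 280 months.

280 months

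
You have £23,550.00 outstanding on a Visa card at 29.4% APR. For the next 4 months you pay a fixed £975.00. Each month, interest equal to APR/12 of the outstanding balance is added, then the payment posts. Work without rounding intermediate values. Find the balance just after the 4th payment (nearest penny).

Monthly rate r = 29.4%/12 = 2.45% = 0.0245.
Each month: B ← B·(1+r) − £975.00.
Month 1: interest £576.97; balance after payment £23,151.97.
Month 2: interest £567.22; balance after payment £22,744.20.
Month 3: interest £557.23; balance after payment £22,326.43.
Month 4: interest £547.00; balance after payment £21,898.43.

£21,898.43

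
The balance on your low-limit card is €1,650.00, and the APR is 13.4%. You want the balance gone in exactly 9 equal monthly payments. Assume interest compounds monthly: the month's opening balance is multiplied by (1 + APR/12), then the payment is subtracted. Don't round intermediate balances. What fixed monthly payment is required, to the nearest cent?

€193.72

Monthly rate r = 13.4%/12 = 1.11667% = 0.0111667.
Level-payment amortization: P = B₀·r / (1 − (1+r)^(−n)) = 1650.00·0.0111667 / (1 − 1.01117^(−9)).
Denominator 1 − (1+r)^(−9) = 0.0951110207.
P = 18.425 / 0.0951110207 ≈ 193.72.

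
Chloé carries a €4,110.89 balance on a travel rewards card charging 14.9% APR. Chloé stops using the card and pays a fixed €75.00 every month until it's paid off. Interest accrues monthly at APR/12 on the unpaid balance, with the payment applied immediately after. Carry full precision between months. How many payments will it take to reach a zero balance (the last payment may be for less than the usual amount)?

93 months

Monthly rate r = 14.9%/12 = 1.24167% = 0.0124167.
Recurrence: B ← B·(1+r) − €75.00.
Month 1: interest €51.04; balance after payment €4,086.93.
Month 2: interest €50.75; balance after payment €4,062.68.
Closed form: n = −ln(1 − rB₀/P)/ln(1+r) = −ln(0.31942)/ln(1.01242) ≈ 92.482, so the balance reaches zero during payment 93.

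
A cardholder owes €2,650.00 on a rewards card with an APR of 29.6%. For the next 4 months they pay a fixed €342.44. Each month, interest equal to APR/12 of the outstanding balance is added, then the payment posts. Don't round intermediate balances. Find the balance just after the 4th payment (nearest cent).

€1,500.02

Monthly rate r = 29.6%/12 = 2.46667% = 0.0246667.
Each month: B ← B·(1+r) − €342.44.
Month 1: interest €65.37; balance after payment €2,372.93.
Month 2: interest €58.53; balance after payment €2,089.02.
Month 3: interest €51.53; balance after payment €1,798.11.
Month 4: interest €44.35; balance after payment €1,500.02.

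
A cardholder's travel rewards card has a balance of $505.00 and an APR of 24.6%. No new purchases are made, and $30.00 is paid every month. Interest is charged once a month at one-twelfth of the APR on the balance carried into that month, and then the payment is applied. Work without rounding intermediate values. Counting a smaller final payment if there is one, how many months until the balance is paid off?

Monthly rate r = 24.6%/12 = 2.05% = 0.0205.
Recurrence: B ← B·(1+r) − $30.00.
Month 1: interest $10.35; balance after payment $485.35.
Month 2: interest $9.95; balance after payment $465.30.
Closed form: n = −ln(1 − rB₀/P)/ln(1+r) = −ln(0.65492)/ln(1.0205) ≈ 20.857, so the balance reaches zero during payment 21.

21 payments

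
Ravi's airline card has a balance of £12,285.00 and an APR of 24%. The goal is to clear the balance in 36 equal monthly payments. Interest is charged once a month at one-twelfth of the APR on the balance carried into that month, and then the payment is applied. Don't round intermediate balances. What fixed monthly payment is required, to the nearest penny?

Monthly rate r = 24%/12 = 2% = 0.02.
Level-payment amortization: P = B₀·r / (1 − (1+r)^(−n)) = 12285.00·0.02 / (1 − 1.02^(−36)).
Denominator 1 − (1+r)^(−36) = 0.50977685.
P = 245.7 / 0.50977685 ≈ 481.98.

£481.98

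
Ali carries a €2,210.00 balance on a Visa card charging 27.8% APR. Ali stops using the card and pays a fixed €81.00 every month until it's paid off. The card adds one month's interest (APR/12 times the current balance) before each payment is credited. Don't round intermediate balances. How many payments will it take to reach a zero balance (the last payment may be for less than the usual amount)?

44 months

Monthly rate r = 27.8%/12 = 2.31667% = 0.0231667.
Recurrence: B ← B·(1+r) − €81.00.
Month 1: interest €51.20; balance after payment €2,180.20.
Month 2: interest €50.51; balance after payment €2,149.71.
Closed form: n = −ln(1 − rB₀/P)/ln(1+r) = −ln(0.36792)/ln(1.02317) ≈ 43.659, so the balance reaches zero during payment 44.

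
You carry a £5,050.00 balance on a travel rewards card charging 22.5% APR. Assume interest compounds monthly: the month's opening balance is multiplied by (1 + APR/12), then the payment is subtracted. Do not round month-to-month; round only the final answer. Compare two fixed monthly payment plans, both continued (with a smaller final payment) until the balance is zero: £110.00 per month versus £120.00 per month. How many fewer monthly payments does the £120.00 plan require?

23 fewer payments

Monthly rate r = 22.5%/12 = 1.875% = 0.01875.
At £110.00/mo: n = ⌈−ln(1 − rB₀/P)/ln(1+r)⌉ = 107 payments (last £16.20); total interest = total paid − £5,050.00 = £6,626.20.
At £120.00/mo: 84 payments (last £92.92); total interest £5,002.92.
Payments saved = 107 − 84 = 23.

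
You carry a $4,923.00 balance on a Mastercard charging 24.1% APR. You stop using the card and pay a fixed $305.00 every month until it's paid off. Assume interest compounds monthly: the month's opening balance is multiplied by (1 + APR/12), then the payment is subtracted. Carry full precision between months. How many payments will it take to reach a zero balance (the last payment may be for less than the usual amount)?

20 payments

Monthly rate r = 24.1%/12 = 2.00833% = 0.0200833.
Recurrence: B ← B·(1+r) − $305.00.
Month 1: interest $98.87; balance after payment $4,716.87.
Month 2: interest $94.73; balance after payment $4,506.60.
Closed form: n = −ln(1 − rB₀/P)/ln(1+r) = −ln(0.67584)/ln(1.02008) ≈ 19.704, so the balance reaches zero during payment 20.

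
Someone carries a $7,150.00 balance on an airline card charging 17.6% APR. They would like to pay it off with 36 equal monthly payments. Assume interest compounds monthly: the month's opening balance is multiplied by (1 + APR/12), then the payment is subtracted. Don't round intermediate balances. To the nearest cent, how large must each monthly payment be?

$257.06

Monthly rate r = 17.6%/12 = 1.46667% = 0.0146667.
Level-payment amortization: P = B₀·r / (1 − (1+r)^(−n)) = 7150.00·0.0146667 / (1 − 1.01467^(−36)).
Denominator 1 − (1+r)^(−36) = 0.407950746.
P = 104.867 / 0.407950746 ≈ 257.06.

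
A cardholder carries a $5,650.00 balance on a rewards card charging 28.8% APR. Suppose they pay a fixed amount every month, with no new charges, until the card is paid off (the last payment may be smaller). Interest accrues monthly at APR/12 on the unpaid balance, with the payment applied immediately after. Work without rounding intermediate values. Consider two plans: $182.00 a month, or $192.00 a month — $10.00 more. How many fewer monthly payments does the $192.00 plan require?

6 fewer payments

Monthly rate r = 28.8%/12 = 2.4% = 0.024.
At $182.00/mo: n = ⌈−ln(1 − rB₀/P)/ln(1+r)⌉ = 58 payments (last $114.58); total interest = total paid − $5,650.00 = $4,838.58.
At $192.00/mo: 52 payments (last $125.86); total interest $4,267.86.
Payments saved = 58 − 52 = 6.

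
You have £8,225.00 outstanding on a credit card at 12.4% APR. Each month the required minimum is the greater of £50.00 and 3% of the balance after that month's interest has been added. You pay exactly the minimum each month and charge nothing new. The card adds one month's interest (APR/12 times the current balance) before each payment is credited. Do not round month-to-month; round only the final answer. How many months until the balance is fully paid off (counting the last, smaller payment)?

Monthly rate r = 12.4%/12 = 1.03333% = 0.0103333.
While 3% of the post-interest balance exceeds £50.00, each month B ← (B·(1+r))·(1 − 0.03), i.e. B shrinks by the factor (1+r)·0.97 = 0.98002.
This holds for months 1–80. Entering month 81 the balance is £1,637.00; 3% of the post-interest balance is now below £50.00, so the flat £50.00 minimum applies from here.
From month 81 a fixed £50.00 at rate r clears £1,637.00 in 41 more payments. Total: 80 + 41 = 121 months.

121 months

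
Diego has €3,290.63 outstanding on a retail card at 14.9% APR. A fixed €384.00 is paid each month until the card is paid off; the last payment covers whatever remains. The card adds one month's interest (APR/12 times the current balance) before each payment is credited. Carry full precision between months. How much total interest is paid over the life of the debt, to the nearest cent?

Monthly rate r = 14.9%/12 = 1.24167% = 0.0124167.
Payoff takes n = ⌈−ln(1 − rB₀/P)/ln(1+r)⌉ = ⌈9.117⌉ = 10 payments; the last is €45.00.
Total paid = 9·€384.00 + €45.00 = €3,501.00.
Total interest = total paid − principal = €3,501.00 − €3,290.63 = €210.37.

€210.37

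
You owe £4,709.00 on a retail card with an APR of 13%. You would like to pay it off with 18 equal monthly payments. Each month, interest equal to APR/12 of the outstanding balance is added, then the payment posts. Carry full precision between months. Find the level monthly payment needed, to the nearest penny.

£289.36

Monthly rate r = 13%/12 = 1.08333% = 0.0108333.
Level-payment amortization: P = B₀·r / (1 − (1+r)^(−n)) = 4709.00·0.0108333 / (1 − 1.01083^(−18)).
Denominator 1 − (1+r)^(−18) = 0.176301997.
P = 51.0142 / 0.176301997 ≈ 289.36.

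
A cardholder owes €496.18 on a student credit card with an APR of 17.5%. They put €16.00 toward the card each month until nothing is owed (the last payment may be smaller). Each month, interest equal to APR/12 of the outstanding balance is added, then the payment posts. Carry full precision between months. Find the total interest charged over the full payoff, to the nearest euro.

Monthly rate r = 17.5%/12 = 1.45833% = 0.0145833.
Payoff takes n = ⌈−ln(1 − rB₀/P)/ln(1+r)⌉ = ⌈41.576⌉ = 42 payments; the last is €9.24.
Total paid = 41·€16.00 + €9.24 = €665.24.
Total interest = total paid − principal = €665.24 − €496.18 = €169.06.

€169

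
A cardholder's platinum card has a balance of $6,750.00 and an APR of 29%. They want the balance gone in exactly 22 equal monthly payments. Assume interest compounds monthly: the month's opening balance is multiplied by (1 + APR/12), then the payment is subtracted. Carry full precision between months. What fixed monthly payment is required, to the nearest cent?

Monthly rate r = 29%/12 = 2.41667% = 0.0241667.
Level-payment amortization: P = B₀·r / (1 − (1+r)^(−n)) = 6750.00·0.0241667 / (1 − 1.02417^(−22)).
Denominator 1 − (1+r)^(−22) = 0.40864811.
P = 163.125 / 0.40864811 ≈ 399.18.

$399.18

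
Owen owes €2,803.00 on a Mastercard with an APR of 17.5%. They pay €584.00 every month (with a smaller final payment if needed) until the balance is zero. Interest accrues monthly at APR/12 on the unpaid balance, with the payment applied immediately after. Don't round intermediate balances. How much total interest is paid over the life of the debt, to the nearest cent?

Monthly rate r = 17.5%/12 = 1.45833% = 0.0145833.
Payoff takes n = ⌈−ln(1 − rB₀/P)/ln(1+r)⌉ = ⌈5.012⌉ = 6 payments; the last is €7.12.
Total paid = 5·€584.00 + €7.12 = €2,927.12.
Total interest = total paid − principal = €2,927.12 − €2,803.00 = €124.12.

€124.12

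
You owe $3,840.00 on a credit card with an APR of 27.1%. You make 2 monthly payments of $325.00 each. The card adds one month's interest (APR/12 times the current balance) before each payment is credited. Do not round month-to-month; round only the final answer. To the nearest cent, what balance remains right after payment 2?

Monthly rate r = 27.1%/12 = 2.25833% = 0.0225833.
Each month: B ← B·(1+r) − $325.00.
Month 1: interest $86.72; balance after payment $3,601.72.
Month 2: interest $81.34; balance after payment $3,358.06.

$3,358.06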